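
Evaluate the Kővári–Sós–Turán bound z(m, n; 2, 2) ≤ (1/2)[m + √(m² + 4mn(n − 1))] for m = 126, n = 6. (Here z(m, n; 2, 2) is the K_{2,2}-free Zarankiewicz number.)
z(126, 6; 2, 2) ≤ (1/2)[126 + √(126² + 4·126·6·5)] = (1/2)[126 + √30996] = 151.0284

Kővári–Sós–Turán: let r_1, ..., r_126 be the row sums and z = Σ r_i the total number of 1s. Each pair of columns can share at most one row with both entries 1 (else a 2×2 all-ones block appears), so Σ_i C(r_i, 2) ≤ C(6, 2) = 15. By convexity Σ_i C(r_i, 2) ≥ 126·C(z/126, 2) = z(z − 126)/(2·126), giving z² − 126z − 126·6·5 ≤ 0 and hence z ≤ (1/2)[126 + √(15876 + 4·3780)] = (1/2)[126 + √30996] ≈ (1/2)(126 + 176.0568) = 151.0284.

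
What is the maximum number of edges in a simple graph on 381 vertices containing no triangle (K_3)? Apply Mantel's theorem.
ex(381, K_3) = ⌊381^2/4⌋ = 36290

Mantel (1907): a triangle-free graph on n vertices has at most ⌊n^2/4⌋ edges, with equality for the complete bipartite graph K_{⌊n/2⌋, ⌈n/2⌉}. For n = 381: ⌊381^2/4⌋ = ⌊145161/4⌋ = 36290. The extremal graph is K_{190, 191}, which has 190·191 = 36290 edges.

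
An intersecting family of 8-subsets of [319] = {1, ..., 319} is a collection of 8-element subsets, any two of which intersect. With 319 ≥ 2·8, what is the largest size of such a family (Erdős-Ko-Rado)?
max |F| = C(318, 7) = 61049493029304

The Erdős-Ko-Rado theorem states: for n ≥ 2k, an intersecting family of k-subsets of an n-element set has size at most C(n − 1, k − 1), with equality for 'star' families {A ⊆ [n] : |A| = k, i ∈ A} (fix an element i). For n = 319, k = 8: C(318, 7) = 61049493029304.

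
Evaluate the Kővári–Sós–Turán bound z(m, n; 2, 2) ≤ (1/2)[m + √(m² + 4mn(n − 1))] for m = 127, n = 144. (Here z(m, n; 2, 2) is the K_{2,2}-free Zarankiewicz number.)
z(127, 144; 2, 2) ≤ (1/2)[127 + √(127² + 4·127·144·143)] = (1/2)[127 + √10476865] = 1681.8993

Kővári–Sós–Turán: let r_1, ..., r_127 be the row sums and z = Σ r_i the total number of 1s. Each pair of columns can share at most one row with both entries 1 (else a 2×2 all-ones block appears), so Σ_i C(r_i, 2) ≤ C(144, 2) = 10296. By convexity Σ_i C(r_i, 2) ≥ 127·C(z/127, 2) = z(z − 127)/(2·127), giving z² − 127z − 127·144·143 ≤ 0 and hence z ≤ (1/2)[127 + √(16129 + 4·2615184)] = (1/2)[127 + √10476865] ≈ (1/2)(127 + 3236.7986) = 1681.8993.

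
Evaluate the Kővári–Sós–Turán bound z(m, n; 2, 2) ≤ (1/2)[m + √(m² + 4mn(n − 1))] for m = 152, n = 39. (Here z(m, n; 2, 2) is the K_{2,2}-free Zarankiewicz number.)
z(152, 39; 2, 2) ≤ (1/2)[152 + √(152² + 4·152·39·38)] = (1/2)[152 + √924160] = 556.6662

Kővári–Sós–Turán: let r_1, ..., r_152 be the row sums and z = Σ r_i the total number of 1s. Each pair of columns can share at most one row with both entries 1 (else a 2×2 all-ones block appears), so Σ_i C(r_i, 2) ≤ C(39, 2) = 741. By convexity Σ_i C(r_i, 2) ≥ 152·C(z/152, 2) = z(z − 152)/(2·152), giving z² − 152z − 152·39·38 ≤ 0 and hence z ≤ (1/2)[152 + √(23104 + 4·225264)] = (1/2)[152 + √924160] ≈ (1/2)(152 + 961.3324) = 556.6662.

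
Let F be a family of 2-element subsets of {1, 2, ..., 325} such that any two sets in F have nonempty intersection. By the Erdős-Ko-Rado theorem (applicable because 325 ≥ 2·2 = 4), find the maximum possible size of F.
max |F| = C(324, 1) = 324

The Erdős-Ko-Rado theorem states: for n ≥ 2k, an intersecting family of k-subsets of an n-element set has size at most C(n − 1, k − 1), with equality for 'star' families {A ⊆ [n] : |A| = k, i ∈ A} (fix an element i). For n = 325, k = 2: C(324, 1) = 324.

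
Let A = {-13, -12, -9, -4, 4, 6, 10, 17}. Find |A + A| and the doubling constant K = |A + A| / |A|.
K = |A + A| / |A| = 33/8

Enumerate A + A = {a + b : a, b ∈ A}. With |A| = 8, there are |A|^2 = 64 ordered sum pairs; collecting distinct values, A + A = {-26, -25, -24, -22, -21, -18, -17, -16, -13, -9, -8, -7, -6, -5, -3, -2, 0, 1, 2, 4, 5, 6, 8, 10, 12, 13, 14, 16, 20, 21, 23, 27, 34}, so |A + A| = 33. Thus K = 33/8. For comparison, the minimum possible |A + A| over all 8-element sets is 2·8 − 1 = 15 (so min K = 15/8), attained only by arithmetic progressions.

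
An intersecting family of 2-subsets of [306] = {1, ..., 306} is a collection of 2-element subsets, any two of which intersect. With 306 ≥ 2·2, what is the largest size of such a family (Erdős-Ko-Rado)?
max |F| = C(305, 1) = 305

Erdős-Ko-Rado (1961): when n ≥ 2k, max |F| = C(n−1, k−1). The bound is attained by the star {A : i ∈ A} for any fixed i ∈ [n]. Here C(306−1, 2−1) = C(305, 1) = 305.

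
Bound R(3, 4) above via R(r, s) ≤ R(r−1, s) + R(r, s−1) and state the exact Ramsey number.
R(3, 4) ≤ R(2, 4) + R(3, 3) = 4 + 6 = 10; exact value R(3, 4) = 9.

The Erdős–Szekeres recurrence R(r, s) ≤ R(r−1, s) + R(r, s−1) applied to (r, s) = (3, 4) gives
  R(3, 4) ≤ R(2, 4) + R(3, 3) = 4 + 6 = 10.
(Recall R(2, k) = k and R is symmetric.) The recurrence is not tight here (it gives 10, but the exact value is R(3, 4) = 9); the tight upper bound requires a sharper argument than the simple recurrence, combined with a lower-bound construction on K_{8}.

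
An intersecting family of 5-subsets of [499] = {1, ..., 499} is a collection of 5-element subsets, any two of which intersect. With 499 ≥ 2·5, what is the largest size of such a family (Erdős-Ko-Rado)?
max |F| = C(498, 4) = 2531986380

Erdős-Ko-Rado (1961): when n ≥ 2k, max |F| = C(n−1, k−1). The bound is attained by the star {A : i ∈ A} for any fixed i ∈ [n]. Here C(499−1, 5−1) = C(498, 4) = 2531986380.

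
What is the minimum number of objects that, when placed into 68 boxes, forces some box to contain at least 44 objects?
n = (44 − 1)·68 + 1 = 2925

By the generalised pigeonhole principle, to guarantee some box contains ≥ r objects we need more than (r − 1) · k objects total. Threshold: n = (r − 1) · k + 1. With r = 44 and k = 68: n = 43 · 68 + 1 = 2924 + 1 = 2925. For n = 2924 = 43 · 68, we can put exactly 43 objects in every box, avoiding 44 in any single one — so 2925 is tight.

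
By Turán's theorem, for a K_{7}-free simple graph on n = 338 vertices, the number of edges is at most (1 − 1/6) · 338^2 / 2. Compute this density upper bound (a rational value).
Turán density bound = (5/6) · 338^2/2 = 142805/3 ≈ 47601.6667

Turán's theorem: ex(n, K_{r+1}) is achieved by the complete r-partite Turán graph T(n, r) with parts as balanced as possible, and is at most (1 − 1/r) · n^2/2. For r = 6, n = 338: the density bound is (5/6) · 114244/2 = 142805/3 ≈ 47601.6667. The integer-valued extremum is e(T(338, 6)) = 47601, which is strictly less than the density bound 142805/3 since 6 ∤ 338 (the parts of T(338, 6) cannot all be equal).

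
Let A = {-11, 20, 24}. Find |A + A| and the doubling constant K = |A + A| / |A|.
K = |A + A| / |A| = 6/3 = 2

Enumerate A + A = {a + b : a, b ∈ A}. With |A| = 3, there are |A|^2 = 9 ordered sum pairs; collecting distinct values, A + A = {-22, 9, 13, 40, 44, 48}, so |A + A| = 6. Thus K = 6/3 = 2. For comparison, the minimum possible |A + A| over all 3-element sets is 2·3 − 1 = 5 (so min K = 5/3), attained only by arithmetic progressions.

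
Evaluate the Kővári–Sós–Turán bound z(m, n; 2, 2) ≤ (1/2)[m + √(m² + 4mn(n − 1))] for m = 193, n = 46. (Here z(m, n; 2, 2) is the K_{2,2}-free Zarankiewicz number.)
z(193, 46; 2, 2) ≤ (1/2)[193 + √(193² + 4·193·46·45)] = (1/2)[193 + √1635289] = 735.8921

Kővári–Sós–Turán: let r_1, ..., r_193 be the row sums and z = Σ r_i the total number of 1s. Each pair of columns can share at most one row with both entries 1 (else a 2×2 all-ones block appears), so Σ_i C(r_i, 2) ≤ C(46, 2) = 1035. By convexity Σ_i C(r_i, 2) ≥ 193·C(z/193, 2) = z(z − 193)/(2·193), giving z² − 193z − 193·46·45 ≤ 0 and hence z ≤ (1/2)[193 + √(37249 + 4·399510)] = (1/2)[193 + √1635289] ≈ (1/2)(193 + 1278.7842) = 735.8921.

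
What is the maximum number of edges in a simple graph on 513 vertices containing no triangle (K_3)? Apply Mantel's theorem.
ex(513, K_3) = ⌊513^2/4⌋ = 65792

Mantel (1907): a triangle-free graph on n vertices has at most ⌊n^2/4⌋ edges, with equality for the complete bipartite graph K_{⌊n/2⌋, ⌈n/2⌉}. For n = 513: ⌊513^2/4⌋ = ⌊263169/4⌋ = 65792. The extremal graph is K_{256, 257}, which has 256·257 = 65792 edges.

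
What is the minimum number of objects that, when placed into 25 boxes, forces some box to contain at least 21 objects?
n = (21 − 1)·25 + 1 = 501

By the generalised pigeonhole principle, to guarantee some box contains ≥ r objects we need more than (r − 1) · k objects total. Threshold: n = (r − 1) · k + 1. With r = 21 and k = 25: n = 20 · 25 + 1 = 500 + 1 = 501. For n = 500 = 20 · 25, we can put exactly 20 objects in every box, avoiding 21 in any single one — so 501 is tight.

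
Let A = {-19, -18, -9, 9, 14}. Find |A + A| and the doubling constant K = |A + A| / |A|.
K = |A + A| / |A| = 15/5 = 3

Enumerate A + A = {a + b : a, b ∈ A}. With |A| = 5, there are |A|^2 = 25 ordered sum pairs; collecting distinct values, A + A = {-38, -37, -36, -28, -27, -18, -10, -9, -5, -4, 0, 5, 18, 23, 28}, so |A + A| = 15. Thus K = 15/5 = 3. For comparison, the minimum possible |A + A| over all 5-element sets is 2·5 − 1 = 9 (so min K = 9/5), attained only by arithmetic progressions.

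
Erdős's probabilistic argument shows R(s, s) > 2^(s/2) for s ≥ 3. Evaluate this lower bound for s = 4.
2^(4/2) = 4; so R(4, 4) > 4

Colour each edge of K_n uniformly at random with red/blue. The expected number of monochromatic K_4 is C(n, 4) · 2 · 2^(−C(4,2)). If C(n, 4) · 2^(1 − C(4,2)) < 1, then with positive probability no monochromatic K_4 exists, so R(4, 4) > n. The standard estimate C(n, 4) ≤ n^4/4! shows this inequality holds whenever n ≤ 2^(4/2) (since 4! · 2^(C(4,2) − 1) > 2^(4^2/2) ≥ n^4). Hence R(4, 4) > 2^(4/2) = 4.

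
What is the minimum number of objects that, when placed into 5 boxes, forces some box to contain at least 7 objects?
n = (7 − 1)·5 + 1 = 31

By the generalised pigeonhole principle, to guarantee some box contains ≥ r objects we need more than (r − 1) · k objects total. Threshold: n = (r − 1) · k + 1. With r = 7 and k = 5: n = 6 · 5 + 1 = 30 + 1 = 31. For n = 30 = 6 · 5, we can put exactly 6 objects in every box, avoiding 7 in any single one — so 31 is tight.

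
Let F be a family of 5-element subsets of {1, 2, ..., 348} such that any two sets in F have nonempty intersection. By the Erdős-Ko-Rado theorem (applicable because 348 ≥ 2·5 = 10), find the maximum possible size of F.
max |F| = C(347, 4) = 593706590

The Erdős-Ko-Rado theorem states: for n ≥ 2k, an intersecting family of k-subsets of an n-element set has size at most C(n − 1, k − 1), with equality for 'star' families {A ⊆ [n] : |A| = k, i ∈ A} (fix an element i). For n = 348, k = 5: C(347, 4) = 593706590.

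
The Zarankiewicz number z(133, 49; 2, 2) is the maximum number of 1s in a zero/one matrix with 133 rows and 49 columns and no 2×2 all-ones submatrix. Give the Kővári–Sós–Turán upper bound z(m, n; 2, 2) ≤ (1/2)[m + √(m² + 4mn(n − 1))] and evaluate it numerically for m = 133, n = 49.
z(133, 49; 2, 2) ≤ (1/2)[133 + √(133² + 4·133·49·48)] = (1/2)[133 + √1268953] = 629.7391

Kővári–Sós–Turán: let r_1, ..., r_133 be the row sums and z = Σ r_i the total number of 1s. Each pair of columns can share at most one row with both entries 1 (else a 2×2 all-ones block appears), so Σ_i C(r_i, 2) ≤ C(49, 2) = 1176. By convexity Σ_i C(r_i, 2) ≥ 133·C(z/133, 2) = z(z − 133)/(2·133), giving z² − 133z − 133·49·48 ≤ 0 and hence z ≤ (1/2)[133 + √(17689 + 4·312816)] = (1/2)[133 + √1268953] ≈ (1/2)(133 + 1126.4781) = 629.7391.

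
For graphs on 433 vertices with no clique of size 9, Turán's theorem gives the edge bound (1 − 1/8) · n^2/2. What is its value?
Turán density bound = (7/8) · 433^2/2 = 1312423/16 ≈ 82026.4375

Turán's theorem: ex(n, K_{r+1}) is achieved by the complete r-partite Turán graph T(n, r) with parts as balanced as possible, and is at most (1 − 1/r) · n^2/2. For r = 8, n = 433: the density bound is (7/8) · 187489/2 = 1312423/16 ≈ 82026.4375. The integer-valued extremum is e(T(433, 8)) = 82026, which is strictly less than the density bound 1312423/16 since 8 ∤ 433 (the parts of T(433, 8) cannot all be equal).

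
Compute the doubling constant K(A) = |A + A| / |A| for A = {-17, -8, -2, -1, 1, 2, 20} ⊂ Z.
K = |A + A| / |A| = 25/7

Enumerate A + A = {a + b : a, b ∈ A}. With |A| = 7, there are |A|^2 = 49 ordered sum pairs; collecting distinct values, A + A = {-34, -25, -19, -18, -16, -15, -10, -9, -7, -6, -4, -3, -2, -1, 0, 1, 2, 3, 4, 12, 18, 19, 21, 22, 40}, so |A + A| = 25. Thus K = 25/7. For comparison, the minimum possible |A + A| over all 7-element sets is 2·7 − 1 = 13 (so min K = 13/7), attained only by arithmetic progressions.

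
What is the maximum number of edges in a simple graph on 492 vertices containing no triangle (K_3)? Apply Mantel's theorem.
ex(492, K_3) = ⌊492^2/4⌋ = 60516

Mantel (1907): a triangle-free graph on n vertices has at most ⌊n^2/4⌋ edges, with equality for the complete bipartite graph K_{⌊n/2⌋, ⌈n/2⌉}. For n = 492: ⌊492^2/4⌋ = ⌊242064/4⌋ = 60516. The extremal graph is K_{246, 246}, which has 246·246 = 60516 edges.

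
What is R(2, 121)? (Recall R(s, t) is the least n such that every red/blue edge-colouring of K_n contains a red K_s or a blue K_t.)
R(2, 121) = 121

R(2, k) = k for all k ≥ 2: in a 2-colouring of K_k, either some edge is red (a red K_2) or all edges are blue (a blue K_k). And K_{120} coloured all-blue has no blue K_121, so R(2, 121) > 120. Hence R(2, 121) = 121.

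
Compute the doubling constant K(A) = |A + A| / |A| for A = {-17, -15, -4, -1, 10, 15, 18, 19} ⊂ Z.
K = |A + A| / |A| = 33/8

Enumerate A + A = {a + b : a, b ∈ A}. With |A| = 8, there are |A|^2 = 64 ordered sum pairs; collecting distinct values, A + A = {-34, -32, -30, -21, -19, -18, -16, -8, -7, -5, -2, 0, 1, 2, 3, 4, 6, 9, 11, 14, 15, 17, 18, 20, 25, 28, 29, 30, 33, 34, 36, 37, 38}, so |A + A| = 33. Thus K = 33/8. For comparison, the minimum possible |A + A| over all 8-element sets is 2·8 − 1 = 15 (so min K = 15/8), attained only by arithmetic progressions.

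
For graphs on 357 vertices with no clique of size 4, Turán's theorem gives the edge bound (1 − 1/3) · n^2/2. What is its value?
Turán density bound = (2/3) · 357^2/2 = 42483

Turán's theorem: ex(n, K_{r+1}) is achieved by the complete r-partite Turán graph T(n, r) with parts as balanced as possible, and is at most (1 − 1/r) · n^2/2. For r = 3, n = 357: the density bound is (2/3) · 127449/2 = 42483. Since 3 ∣ 357, the Turán graph T(357, 3) has parts of equal size 119, and its edge count e(T(357, 3)) = 42483 attains the density bound exactly.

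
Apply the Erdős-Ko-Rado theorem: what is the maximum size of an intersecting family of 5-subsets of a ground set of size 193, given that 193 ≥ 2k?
max |F| = C(192, 4) = 54870480

The Erdős-Ko-Rado theorem states: for n ≥ 2k, an intersecting family of k-subsets of an n-element set has size at most C(n − 1, k − 1), with equality for 'star' families {A ⊆ [n] : |A| = k, i ∈ A} (fix an element i). For n = 193, k = 5: C(192, 4) = 54870480.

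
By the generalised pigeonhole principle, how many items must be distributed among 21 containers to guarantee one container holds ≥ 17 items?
n = (17 − 1)·21 + 1 = 337

By the generalised pigeonhole principle, to guarantee some box contains ≥ r objects we need more than (r − 1) · k objects total. Threshold: n = (r − 1) · k + 1. With r = 17 and k = 21: n = 16 · 21 + 1 = 336 + 1 = 337. For n = 336 = 16 · 21, we can put exactly 16 objects in every box, avoiding 17 in any single one — so 337 is tight.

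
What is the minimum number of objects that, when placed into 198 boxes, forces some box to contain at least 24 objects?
n = (24 − 1)·198 + 1 = 4555

By the generalised pigeonhole principle, to guarantee some box contains ≥ r objects we need more than (r − 1) · k objects total. Threshold: n = (r − 1) · k + 1. With r = 24 and k = 198: n = 23 · 198 + 1 = 4554 + 1 = 4555. For n = 4554 = 23 · 198, we can put exactly 23 objects in every box, avoiding 24 in any single one — so 4555 is tight.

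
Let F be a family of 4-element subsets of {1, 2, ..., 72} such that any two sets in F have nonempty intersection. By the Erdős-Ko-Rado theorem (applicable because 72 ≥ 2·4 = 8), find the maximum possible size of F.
max |F| = C(71, 3) = 57155

Erdős-Ko-Rado (1961): when n ≥ 2k, max |F| = C(n−1, k−1). The bound is attained by the star {A : i ∈ A} for any fixed i ∈ [n]. Here C(72−1, 4−1) = C(71, 3) = 57155.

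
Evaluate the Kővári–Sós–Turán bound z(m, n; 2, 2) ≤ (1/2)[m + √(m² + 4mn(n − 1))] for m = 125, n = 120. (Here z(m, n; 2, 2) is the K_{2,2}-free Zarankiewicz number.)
z(125, 120; 2, 2) ≤ (1/2)[125 + √(125² + 4·125·120·119)] = (1/2)[125 + √7155625] = 1400

Kővári–Sós–Turán: let r_1, ..., r_125 be the row sums and z = Σ r_i the total number of 1s. Each pair of columns can share at most one row with both entries 1 (else a 2×2 all-ones block appears), so Σ_i C(r_i, 2) ≤ C(120, 2) = 7140. By convexity Σ_i C(r_i, 2) ≥ 125·C(z/125, 2) = z(z − 125)/(2·125), giving z² − 125z − 125·120·119 ≤ 0 and hence z ≤ (1/2)[125 + √(15625 + 4·1785000)] = (1/2)[125 + √7155625] ≈ (1/2)(125 + 2675) = 1400.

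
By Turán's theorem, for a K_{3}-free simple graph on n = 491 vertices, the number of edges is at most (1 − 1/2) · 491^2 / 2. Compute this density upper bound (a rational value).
Turán density bound = (1/2) · 491^2/2 = 241081/4 ≈ 60270.25

Turán's theorem: ex(n, K_{r+1}) is achieved by the complete r-partite Turán graph T(n, r) with parts as balanced as possible, and is at most (1 − 1/r) · n^2/2. For r = 2, n = 491: the density bound is (1/2) · 241081/2 = 241081/4 ≈ 60270.25. The integer-valued extremum is e(T(491, 2)) = 60270, which is strictly less than the density bound 241081/4 since 2 ∤ 491 (the parts of T(491, 2) cannot all be equal).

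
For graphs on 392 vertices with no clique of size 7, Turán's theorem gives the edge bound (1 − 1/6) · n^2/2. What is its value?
Turán density bound = (5/6) · 392^2/2 = 192080/3 ≈ 64026.6667

Turán's theorem: ex(n, K_{r+1}) is achieved by the complete r-partite Turán graph T(n, r) with parts as balanced as possible, and is at most (1 − 1/r) · n^2/2. For r = 6, n = 392: the density bound is (5/6) · 153664/2 = 192080/3 ≈ 64026.6667. The integer-valued extremum is e(T(392, 6)) = 64026, which is strictly less than the density bound 192080/3 since 6 ∤ 392 (the parts of T(392, 6) cannot all be equal).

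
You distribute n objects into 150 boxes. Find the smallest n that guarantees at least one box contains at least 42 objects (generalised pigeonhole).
n = (42 − 1)·150 + 1 = 6151

By the generalised pigeonhole principle, to guarantee some box contains ≥ r objects we need more than (r − 1) · k objects total. Threshold: n = (r − 1) · k + 1. With r = 42 and k = 150: n = 41 · 150 + 1 = 6150 + 1 = 6151. For n = 6150 = 41 · 150, we can put exactly 41 objects in every box, avoiding 42 in any single one — so 6151 is tight.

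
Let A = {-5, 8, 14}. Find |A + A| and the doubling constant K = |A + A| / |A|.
K = |A + A| / |A| = 6/3 = 2

Enumerate A + A = {a + b : a, b ∈ A}. With |A| = 3, there are |A|^2 = 9 ordered sum pairs; collecting distinct values, A + A = {-10, 3, 9, 16, 22, 28}, so |A + A| = 6. Thus K = 6/3 = 2. For comparison, the minimum possible |A + A| over all 3-element sets is 2·3 − 1 = 5 (so min K = 5/3), attained only by arithmetic progressions.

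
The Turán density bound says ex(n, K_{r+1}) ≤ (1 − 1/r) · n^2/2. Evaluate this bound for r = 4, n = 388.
Turán density bound = (3/4) · 388^2/2 = 56454

Turán's theorem: ex(n, K_{r+1}) is achieved by the complete r-partite Turán graph T(n, r) with parts as balanced as possible, and is at most (1 − 1/r) · n^2/2. For r = 4, n = 388: the density bound is (3/4) · 150544/2 = 56454. Since 4 ∣ 388, the Turán graph T(388, 4) has parts of equal size 97, and its edge count e(T(388, 4)) = 56454 attains the density bound exactly.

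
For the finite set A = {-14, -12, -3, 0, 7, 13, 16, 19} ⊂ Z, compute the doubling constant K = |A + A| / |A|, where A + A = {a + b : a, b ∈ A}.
K = |A + A| / |A| = 30/8 = 15/4

Enumerate A + A = {a + b : a, b ∈ A}. With |A| = 8, there are |A|^2 = 64 ordered sum pairs; collecting distinct values, A + A = {-28, -26, -24, -17, -15, -14, -12, -7, -6, -5, -3, -1, 0, 1, 2, 4, 5, 7, 10, 13, 14, 16, 19, 20, 23, 26, 29, 32, 35, 38}, so |A + A| = 30. Thus K = 30/8 = 15/4. For comparison, the minimum possible |A + A| over all 8-element sets is 2·8 − 1 = 15 (so min K = 15/8), attained only by arithmetic progressions.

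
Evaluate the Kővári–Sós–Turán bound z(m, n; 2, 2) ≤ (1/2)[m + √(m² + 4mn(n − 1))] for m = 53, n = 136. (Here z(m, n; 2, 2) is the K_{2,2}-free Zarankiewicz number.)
z(53, 136; 2, 2) ≤ (1/2)[53 + √(53² + 4·53·136·135)] = (1/2)[53 + √3895129] = 1013.3041

Kővári–Sós–Turán: let r_1, ..., r_53 be the row sums and z = Σ r_i the total number of 1s. Each pair of columns can share at most one row with both entries 1 (else a 2×2 all-ones block appears), so Σ_i C(r_i, 2) ≤ C(136, 2) = 9180. By convexity Σ_i C(r_i, 2) ≥ 53·C(z/53, 2) = z(z − 53)/(2·53), giving z² − 53z − 53·136·135 ≤ 0 and hence z ≤ (1/2)[53 + √(2809 + 4·973080)] = (1/2)[53 + √3895129] ≈ (1/2)(53 + 1973.6081) = 1013.3041.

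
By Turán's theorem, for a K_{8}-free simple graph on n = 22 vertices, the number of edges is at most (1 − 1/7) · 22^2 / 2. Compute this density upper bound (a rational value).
Turán density bound = (6/7) · 22^2/2 = 1452/7 ≈ 207.4286

Turán's theorem: ex(n, K_{r+1}) is achieved by the complete r-partite Turán graph T(n, r) with parts as balanced as possible, and is at most (1 − 1/r) · n^2/2. For r = 7, n = 22: the density bound is (6/7) · 484/2 = 1452/7 ≈ 207.4286. The integer-valued extremum is e(T(22, 7)) = 207, which is strictly less than the density bound 1452/7 since 7 ∤ 22 (the parts of T(22, 7) cannot all be equal).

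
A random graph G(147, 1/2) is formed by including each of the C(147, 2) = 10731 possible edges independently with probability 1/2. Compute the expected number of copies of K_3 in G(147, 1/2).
E[# K_3] = C(147, 3) · (1/2)^C(3, 2) = 518665 / 2^3 = 64833.125

For each 3-subset S of vertices (there are C(147, 3) = 518665 such S), let X_S = 1 if S induces a K_3 (all C(3, 2) = 3 edges present). Then P(X_S = 1) = (1/2)^3 = 1/8. By linearity of expectation, E[# K_3] = C(147, 3) · (1/2)^3 = 518665 / 8 = 64833.125.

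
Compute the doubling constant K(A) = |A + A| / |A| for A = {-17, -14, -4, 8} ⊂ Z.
K = |A + A| / |A| = 10/4 = 5/2

Enumerate A + A = {a + b : a, b ∈ A}. With |A| = 4, there are |A|^2 = 16 ordered sum pairs; collecting distinct values, A + A = {-34, -31, -28, -21, -18, -9, -8, -6, 4, 16}, so |A + A| = 10. Thus K = 10/4 = 5/2. For comparison, the minimum possible |A + A| over all 4-element sets is 2·4 − 1 = 7 (so min K = 7/4), attained only by arithmetic progressions.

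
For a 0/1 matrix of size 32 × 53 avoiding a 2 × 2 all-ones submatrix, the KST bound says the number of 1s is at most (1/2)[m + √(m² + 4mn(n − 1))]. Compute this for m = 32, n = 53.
z(32, 53; 2, 2) ≤ (1/2)[32 + √(32² + 4·32·53·52)] = (1/2)[32 + √353792] = 313.4021

Kővári–Sós–Turán: let r_1, ..., r_32 be the row sums and z = Σ r_i the total number of 1s. Each pair of columns can share at most one row with both entries 1 (else a 2×2 all-ones block appears), so Σ_i C(r_i, 2) ≤ C(53, 2) = 1378. By convexity Σ_i C(r_i, 2) ≥ 32·C(z/32, 2) = z(z − 32)/(2·32), giving z² − 32z − 32·53·52 ≤ 0 and hence z ≤ (1/2)[32 + √(1024 + 4·88192)] = (1/2)[32 + √353792] ≈ (1/2)(32 + 594.8042) = 313.4021.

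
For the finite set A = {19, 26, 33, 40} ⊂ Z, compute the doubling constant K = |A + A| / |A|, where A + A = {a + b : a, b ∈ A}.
K = |A + A| / |A| = 7/4

Enumerate A + A = {a + b : a, b ∈ A}. With |A| = 4, there are |A|^2 = 16 ordered sum pairs; collecting distinct values, A + A = {38, 45, 52, 59, 66, 73, 80}, so |A + A| = 7. Thus K = 7/4. Here |A + A| = 2|A| − 1 = 7, the minimum possible — so K = 7/4 is minimal, which holds iff A is an arithmetic progression.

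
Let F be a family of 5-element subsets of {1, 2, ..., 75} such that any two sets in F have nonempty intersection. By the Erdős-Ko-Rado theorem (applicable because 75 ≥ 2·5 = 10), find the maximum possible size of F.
max |F| = C(74, 4) = 1150626

Erdős-Ko-Rado (1961): when n ≥ 2k, max |F| = C(n−1, k−1). The bound is attained by the star {A : i ∈ A} for any fixed i ∈ [n]. Here C(75−1, 5−1) = C(74, 4) = 1150626.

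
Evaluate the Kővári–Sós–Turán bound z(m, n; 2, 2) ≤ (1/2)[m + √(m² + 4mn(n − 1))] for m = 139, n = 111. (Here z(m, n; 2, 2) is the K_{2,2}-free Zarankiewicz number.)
z(139, 111; 2, 2) ≤ (1/2)[139 + √(139² + 4·139·111·110)] = (1/2)[139 + √6808081] = 1374.115

Kővári–Sós–Turán: let r_1, ..., r_139 be the row sums and z = Σ r_i the total number of 1s. Each pair of columns can share at most one row with both entries 1 (else a 2×2 all-ones block appears), so Σ_i C(r_i, 2) ≤ C(111, 2) = 6105. By convexity Σ_i C(r_i, 2) ≥ 139·C(z/139, 2) = z(z − 139)/(2·139), giving z² − 139z − 139·111·110 ≤ 0 and hence z ≤ (1/2)[139 + √(19321 + 4·1697190)] = (1/2)[139 + √6808081] ≈ (1/2)(139 + 2609.23) = 1374.115.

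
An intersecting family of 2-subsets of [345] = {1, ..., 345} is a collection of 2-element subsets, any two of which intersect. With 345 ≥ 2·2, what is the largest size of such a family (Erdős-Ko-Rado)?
max |F| = C(344, 1) = 344

Erdős-Ko-Rado (1961): when n ≥ 2k, max |F| = C(n−1, k−1). The bound is attained by the star {A : i ∈ A} for any fixed i ∈ [n]. Here C(345−1, 2−1) = C(344, 1) = 344.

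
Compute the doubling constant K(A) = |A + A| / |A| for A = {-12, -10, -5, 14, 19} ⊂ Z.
K = |A + A| / |A| = 14/5

Enumerate A + A = {a + b : a, b ∈ A}. With |A| = 5, there are |A|^2 = 25 ordered sum pairs; collecting distinct values, A + A = {-24, -22, -20, -17, -15, -10, 2, 4, 7, 9, 14, 28, 33, 38}, so |A + A| = 14. Thus K = 14/5. For comparison, the minimum possible |A + A| over all 5-element sets is 2·5 − 1 = 9 (so min K = 9/5), attained only by arithmetic progressions.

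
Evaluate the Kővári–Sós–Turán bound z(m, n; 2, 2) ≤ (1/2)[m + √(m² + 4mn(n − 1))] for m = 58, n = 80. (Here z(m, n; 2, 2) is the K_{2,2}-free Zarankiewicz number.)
z(58, 80; 2, 2) ≤ (1/2)[58 + √(58² + 4·58·80·79)] = (1/2)[58 + √1469604] = 635.1361

Kővári–Sós–Turán: let r_1, ..., r_58 be the row sums and z = Σ r_i the total number of 1s. Each pair of columns can share at most one row with both entries 1 (else a 2×2 all-ones block appears), so Σ_i C(r_i, 2) ≤ C(80, 2) = 3160. By convexity Σ_i C(r_i, 2) ≥ 58·C(z/58, 2) = z(z − 58)/(2·58), giving z² − 58z − 58·80·79 ≤ 0 and hence z ≤ (1/2)[58 + √(3364 + 4·366560)] = (1/2)[58 + √1469604] ≈ (1/2)(58 + 1212.2722) = 635.1361.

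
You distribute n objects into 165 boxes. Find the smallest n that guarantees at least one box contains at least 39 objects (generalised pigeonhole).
n = (39 − 1)·165 + 1 = 6271

By the generalised pigeonhole principle, to guarantee some box contains ≥ r objects we need more than (r − 1) · k objects total. Threshold: n = (r − 1) · k + 1. With r = 39 and k = 165: n = 38 · 165 + 1 = 6270 + 1 = 6271. For n = 6270 = 38 · 165, we can put exactly 38 objects in every box, avoiding 39 in any single one — so 6271 is tight.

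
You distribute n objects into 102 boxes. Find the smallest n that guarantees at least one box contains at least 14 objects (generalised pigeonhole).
n = (14 − 1)·102 + 1 = 1327

By the generalised pigeonhole principle, to guarantee some box contains ≥ r objects we need more than (r − 1) · k objects total. Threshold: n = (r − 1) · k + 1. With r = 14 and k = 102: n = 13 · 102 + 1 = 1326 + 1 = 1327. For n = 1326 = 13 · 102, we can put exactly 13 objects in every box, avoiding 14 in any single one — so 1327 is tight.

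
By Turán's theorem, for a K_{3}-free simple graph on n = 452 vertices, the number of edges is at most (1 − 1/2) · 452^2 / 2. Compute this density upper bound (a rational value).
Turán density bound = (1/2) · 452^2/2 = 51076

Turán's theorem: ex(n, K_{r+1}) is achieved by the complete r-partite Turán graph T(n, r) with parts as balanced as possible, and is at most (1 − 1/r) · n^2/2. For r = 2, n = 452: the density bound is (1/2) · 204304/2 = 51076. Since 2 ∣ 452, the Turán graph T(452, 2) has parts of equal size 226, and its edge count e(T(452, 2)) = 51076 attains the density bound exactly.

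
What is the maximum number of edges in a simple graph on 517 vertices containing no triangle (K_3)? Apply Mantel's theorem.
ex(517, K_3) = ⌊517^2/4⌋ = 66822

Mantel (1907): a triangle-free graph on n vertices has at most ⌊n^2/4⌋ edges, with equality for the complete bipartite graph K_{⌊n/2⌋, ⌈n/2⌉}. For n = 517: ⌊517^2/4⌋ = ⌊267289/4⌋ = 66822. The extremal graph is K_{258, 259}, which has 258·259 = 66822 edges.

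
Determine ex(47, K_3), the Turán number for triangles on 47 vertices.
ex(47, K_3) = ⌊47^2/4⌋ = 552

Mantel (1907): a triangle-free graph on n vertices has at most ⌊n^2/4⌋ edges, with equality for the complete bipartite graph K_{⌊n/2⌋, ⌈n/2⌉}. For n = 47: ⌊47^2/4⌋ = ⌊2209/4⌋ = 552. The extremal graph is K_{23, 24}, which has 23·24 = 552 edges.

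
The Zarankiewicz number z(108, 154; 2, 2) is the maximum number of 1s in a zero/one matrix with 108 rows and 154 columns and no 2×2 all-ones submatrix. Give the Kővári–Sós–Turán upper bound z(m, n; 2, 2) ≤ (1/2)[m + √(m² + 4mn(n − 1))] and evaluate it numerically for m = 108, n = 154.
z(108, 154; 2, 2) ≤ (1/2)[108 + √(108² + 4·108·154·153)] = (1/2)[108 + √10190448] = 1650.1241

Kővári–Sós–Turán: let r_1, ..., r_108 be the row sums and z = Σ r_i the total number of 1s. Each pair of columns can share at most one row with both entries 1 (else a 2×2 all-ones block appears), so Σ_i C(r_i, 2) ≤ C(154, 2) = 11781. By convexity Σ_i C(r_i, 2) ≥ 108·C(z/108, 2) = z(z − 108)/(2·108), giving z² − 108z − 108·154·153 ≤ 0 and hence z ≤ (1/2)[108 + √(11664 + 4·2544696)] = (1/2)[108 + √10190448] ≈ (1/2)(108 + 3192.2481) = 1650.1241.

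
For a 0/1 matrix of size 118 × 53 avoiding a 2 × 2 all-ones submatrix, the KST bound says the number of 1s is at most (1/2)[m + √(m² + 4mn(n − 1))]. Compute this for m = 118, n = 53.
z(118, 53; 2, 2) ≤ (1/2)[118 + √(118² + 4·118·53·52)] = (1/2)[118 + √1314756] = 632.3141

Kővári–Sós–Turán: let r_1, ..., r_118 be the row sums and z = Σ r_i the total number of 1s. Each pair of columns can share at most one row with both entries 1 (else a 2×2 all-ones block appears), so Σ_i C(r_i, 2) ≤ C(53, 2) = 1378. By convexity Σ_i C(r_i, 2) ≥ 118·C(z/118, 2) = z(z − 118)/(2·118), giving z² − 118z − 118·53·52 ≤ 0 and hence z ≤ (1/2)[118 + √(13924 + 4·325208)] = (1/2)[118 + √1314756] ≈ (1/2)(118 + 1146.6281) = 632.3141.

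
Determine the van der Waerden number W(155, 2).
W(155, 2) = 155 + 1 = 156

A 2-term AP is any pair of integers, so a monochromatic 2-AP exists iff some colour is used at least twice. With 155 colours, the colouring i ↦ i on {1, ..., 155} uses each colour once, avoiding any monochromatic pair, so W(155, 2) > 155. For {1, ..., 156}, pigeonhole forces two integers of the same colour, which form a monochromatic 2-AP. Hence W(155, 2) = 156.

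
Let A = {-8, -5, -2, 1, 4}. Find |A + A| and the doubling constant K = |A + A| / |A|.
K = |A + A| / |A| = 9/5

Enumerate A + A = {a + b : a, b ∈ A}. With |A| = 5, there are |A|^2 = 25 ordered sum pairs; collecting distinct values, A + A = {-16, -13, -10, -7, -4, -1, 2, 5, 8}, so |A + A| = 9. Thus K = 9/5. Here |A + A| = 2|A| − 1 = 9, the minimum possible — so K = 9/5 is minimal, which holds iff A is an arithmetic progression.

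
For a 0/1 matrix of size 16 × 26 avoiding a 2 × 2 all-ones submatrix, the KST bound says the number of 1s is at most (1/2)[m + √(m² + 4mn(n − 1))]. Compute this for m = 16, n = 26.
z(16, 26; 2, 2) ≤ (1/2)[16 + √(16² + 4·16·26·25)] = (1/2)[16 + √41856] = 110.2937

Kővári–Sós–Turán: let r_1, ..., r_16 be the row sums and z = Σ r_i the total number of 1s. Each pair of columns can share at most one row with both entries 1 (else a 2×2 all-ones block appears), so Σ_i C(r_i, 2) ≤ C(26, 2) = 325. By convexity Σ_i C(r_i, 2) ≥ 16·C(z/16, 2) = z(z − 16)/(2·16), giving z² − 16z − 16·26·25 ≤ 0 and hence z ≤ (1/2)[16 + √(256 + 4·10400)] = (1/2)[16 + √41856] ≈ (1/2)(16 + 204.5874) = 110.2937.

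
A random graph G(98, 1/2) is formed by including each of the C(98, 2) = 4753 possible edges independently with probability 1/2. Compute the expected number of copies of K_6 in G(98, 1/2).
E[# K_6] = C(98, 6) · (1/2)^C(6, 2) = 1052618392 / 2^15 = 131577299/4096 ≈ 32123.364014

For each 6-subset S of vertices (there are C(98, 6) = 1052618392 such S), let X_S = 1 if S induces a K_6 (all C(6, 2) = 15 edges present). Then P(X_S = 1) = (1/2)^15 = 1/32768. By linearity of expectation, E[# K_6] = C(98, 6) · (1/2)^15 = 1052618392 / 32768 = 131577299/4096 ≈ 32123.364014.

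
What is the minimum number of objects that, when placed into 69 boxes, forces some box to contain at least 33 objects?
n = (33 − 1)·69 + 1 = 2209

By the generalised pigeonhole principle, to guarantee some box contains ≥ r objects we need more than (r − 1) · k objects total. Threshold: n = (r − 1) · k + 1. With r = 33 and k = 69: n = 32 · 69 + 1 = 2208 + 1 = 2209. For n = 2208 = 32 · 69, we can put exactly 32 objects in every box, avoiding 33 in any single one — so 2209 is tight.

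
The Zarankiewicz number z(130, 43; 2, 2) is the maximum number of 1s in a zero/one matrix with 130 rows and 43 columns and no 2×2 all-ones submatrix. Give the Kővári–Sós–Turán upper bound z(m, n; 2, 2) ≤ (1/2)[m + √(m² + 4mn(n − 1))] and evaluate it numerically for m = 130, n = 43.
z(130, 43; 2, 2) ≤ (1/2)[130 + √(130² + 4·130·43·42)] = (1/2)[130 + √956020] = 553.8814

Kővári–Sós–Turán: let r_1, ..., r_130 be the row sums and z = Σ r_i the total number of 1s. Each pair of columns can share at most one row with both entries 1 (else a 2×2 all-ones block appears), so Σ_i C(r_i, 2) ≤ C(43, 2) = 903. By convexity Σ_i C(r_i, 2) ≥ 130·C(z/130, 2) = z(z − 130)/(2·130), giving z² − 130z − 130·43·42 ≤ 0 and hence z ≤ (1/2)[130 + √(16900 + 4·234780)] = (1/2)[130 + √956020] ≈ (1/2)(130 + 977.7628) = 553.8814.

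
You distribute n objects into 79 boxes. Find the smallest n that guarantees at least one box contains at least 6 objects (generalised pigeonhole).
n = (6 − 1)·79 + 1 = 396

By the generalised pigeonhole principle, to guarantee some box contains ≥ r objects we need more than (r − 1) · k objects total. Threshold: n = (r − 1) · k + 1. With r = 6 and k = 79: n = 5 · 79 + 1 = 395 + 1 = 396. For n = 395 = 5 · 79, we can put exactly 5 objects in every box, avoiding 6 in any single one — so 396 is tight.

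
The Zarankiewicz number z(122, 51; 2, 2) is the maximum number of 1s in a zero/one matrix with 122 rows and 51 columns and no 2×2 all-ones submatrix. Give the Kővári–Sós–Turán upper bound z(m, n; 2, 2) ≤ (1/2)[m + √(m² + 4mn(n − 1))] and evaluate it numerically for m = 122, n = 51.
z(122, 51; 2, 2) ≤ (1/2)[122 + √(122² + 4·122·51·50)] = (1/2)[122 + √1259284] = 622.0891

Kővári–Sós–Turán: let r_1, ..., r_122 be the row sums and z = Σ r_i the total number of 1s. Each pair of columns can share at most one row with both entries 1 (else a 2×2 all-ones block appears), so Σ_i C(r_i, 2) ≤ C(51, 2) = 1275. By convexity Σ_i C(r_i, 2) ≥ 122·C(z/122, 2) = z(z − 122)/(2·122), giving z² − 122z − 122·51·50 ≤ 0 and hence z ≤ (1/2)[122 + √(14884 + 4·311100)] = (1/2)[122 + √1259284] ≈ (1/2)(122 + 1122.1782) = 622.0891.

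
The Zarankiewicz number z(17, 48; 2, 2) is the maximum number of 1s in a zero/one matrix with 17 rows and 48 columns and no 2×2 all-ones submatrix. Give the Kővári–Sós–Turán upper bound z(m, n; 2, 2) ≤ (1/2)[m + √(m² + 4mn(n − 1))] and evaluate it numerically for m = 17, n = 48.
z(17, 48; 2, 2) ≤ (1/2)[17 + √(17² + 4·17·48·47)] = (1/2)[17 + √153697] = 204.521

Kővári–Sós–Turán: let r_1, ..., r_17 be the row sums and z = Σ r_i the total number of 1s. Each pair of columns can share at most one row with both entries 1 (else a 2×2 all-ones block appears), so Σ_i C(r_i, 2) ≤ C(48, 2) = 1128. By convexity Σ_i C(r_i, 2) ≥ 17·C(z/17, 2) = z(z − 17)/(2·17), giving z² − 17z − 17·48·47 ≤ 0 and hence z ≤ (1/2)[17 + √(289 + 4·38352)] = (1/2)[17 + √153697] ≈ (1/2)(17 + 392.0421) = 204.521.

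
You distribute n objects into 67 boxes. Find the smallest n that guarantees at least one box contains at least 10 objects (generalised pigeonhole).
n = (10 − 1)·67 + 1 = 604

By the generalised pigeonhole principle, to guarantee some box contains ≥ r objects we need more than (r − 1) · k objects total. Threshold: n = (r − 1) · k + 1. With r = 10 and k = 67: n = 9 · 67 + 1 = 603 + 1 = 604. For n = 603 = 9 · 67, we can put exactly 9 objects in every box, avoiding 10 in any single one — so 604 is tight.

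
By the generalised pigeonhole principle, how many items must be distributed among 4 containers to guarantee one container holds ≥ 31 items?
n = (31 − 1)·4 + 1 = 121

By the generalised pigeonhole principle, to guarantee some box contains ≥ r objects we need more than (r − 1) · k objects total. Threshold: n = (r − 1) · k + 1. With r = 31 and k = 4: n = 30 · 4 + 1 = 120 + 1 = 121. For n = 120 = 30 · 4, we can put exactly 30 objects in every box, avoiding 31 in any single one — so 121 is tight.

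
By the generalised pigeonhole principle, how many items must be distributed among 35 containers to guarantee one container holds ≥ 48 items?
n = (48 − 1)·35 + 1 = 1646

By the generalised pigeonhole principle, to guarantee some box contains ≥ r objects we need more than (r − 1) · k objects total. Threshold: n = (r − 1) · k + 1. With r = 48 and k = 35: n = 47 · 35 + 1 = 1645 + 1 = 1646. For n = 1645 = 47 · 35, we can put exactly 47 objects in every box, avoiding 48 in any single one — so 1646 is tight.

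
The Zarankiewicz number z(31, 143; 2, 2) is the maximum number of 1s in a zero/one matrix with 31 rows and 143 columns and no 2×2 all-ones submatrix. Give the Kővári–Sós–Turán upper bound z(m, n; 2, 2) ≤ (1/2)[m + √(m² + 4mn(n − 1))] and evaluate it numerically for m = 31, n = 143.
z(31, 143; 2, 2) ≤ (1/2)[31 + √(31² + 4·31·143·142)] = (1/2)[31 + √2518905] = 809.0529

Kővári–Sós–Turán: let r_1, ..., r_31 be the row sums and z = Σ r_i the total number of 1s. Each pair of columns can share at most one row with both entries 1 (else a 2×2 all-ones block appears), so Σ_i C(r_i, 2) ≤ C(143, 2) = 10153. By convexity Σ_i C(r_i, 2) ≥ 31·C(z/31, 2) = z(z − 31)/(2·31), giving z² − 31z − 31·143·142 ≤ 0 and hence z ≤ (1/2)[31 + √(961 + 4·629486)] = (1/2)[31 + √2518905] ≈ (1/2)(31 + 1587.1059) = 809.0529.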